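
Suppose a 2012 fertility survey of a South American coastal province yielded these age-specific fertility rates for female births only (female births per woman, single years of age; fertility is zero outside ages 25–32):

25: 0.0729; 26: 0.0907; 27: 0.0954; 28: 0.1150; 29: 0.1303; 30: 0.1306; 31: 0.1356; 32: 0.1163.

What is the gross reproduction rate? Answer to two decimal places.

Sum of female ASFRs = 0.0729 + 0.0907 + 0.0954 + 0.1150 + 0.1303 + 0.1306 + 0.1356 + 0.1163 = 0.8868
GRR = 0.8868

0.89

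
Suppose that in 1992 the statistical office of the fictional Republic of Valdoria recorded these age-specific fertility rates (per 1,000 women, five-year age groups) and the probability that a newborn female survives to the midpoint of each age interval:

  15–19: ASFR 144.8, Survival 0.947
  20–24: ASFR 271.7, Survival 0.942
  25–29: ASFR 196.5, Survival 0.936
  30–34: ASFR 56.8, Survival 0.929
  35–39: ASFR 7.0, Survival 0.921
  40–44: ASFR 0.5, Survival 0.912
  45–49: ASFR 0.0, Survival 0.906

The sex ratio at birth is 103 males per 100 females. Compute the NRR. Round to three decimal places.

Proportion female at birth = 100 / (100 + 103) = 0.49261.
Weighting each age-specific rate by interval width and survival:
  15–19: 5 × 144.8/1000 × 0.947 = 0.68563
  20–24: 5 × 271.7/1000 × 0.942 = 1.27971
  25–29: 5 × 196.5/1000 × 0.936 = 0.91962
  30–34: 5 × 56.8/1000 × 0.929 = 0.26384
  35–39: 5 × 7.0/1000 × 0.921 = 0.03224
  40–44: 5 × 0.5/1000 × 0.912 = 0.00228
  45–49: 5 × 0.0/1000 × 0.906 = 0.00000
Sum = 3.18332
NRR = 0.49261 × 3.18332 = 1.56814
NRR > 1, so each generation more than replaces itself.

1.568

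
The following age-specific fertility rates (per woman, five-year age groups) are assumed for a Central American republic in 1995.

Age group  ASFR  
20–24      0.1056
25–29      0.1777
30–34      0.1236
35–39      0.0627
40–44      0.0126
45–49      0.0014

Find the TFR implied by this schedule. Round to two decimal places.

2.42

Sum of ASFRs = 0.1056 + 0.1777 + 0.1236 + 0.0627 + 0.0126 + 0.0014 = 0.4836
TFR = 5 × 0.4836 = 2.418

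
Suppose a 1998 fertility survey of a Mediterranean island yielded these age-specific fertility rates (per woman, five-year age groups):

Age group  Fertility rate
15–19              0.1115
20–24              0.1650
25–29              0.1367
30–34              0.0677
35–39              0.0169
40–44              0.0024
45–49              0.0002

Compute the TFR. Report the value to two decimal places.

Sum of ASFRs = 0.1115 + 0.1650 + 0.1367 + 0.0677 + 0.0169 + 0.0024 + 0.0002 = 0.5004
TFR = 5 × 0.5004 = 2.502

2.50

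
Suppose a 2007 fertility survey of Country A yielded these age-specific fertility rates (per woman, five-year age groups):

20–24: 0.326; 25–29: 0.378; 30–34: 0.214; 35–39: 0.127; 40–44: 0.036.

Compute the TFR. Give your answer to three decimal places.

5.405

Sum of ASFRs = 0.326 + 0.378 + 0.214 + 0.127 + 0.036 = 1.081
TFR = 5 × 1.081 = 5.405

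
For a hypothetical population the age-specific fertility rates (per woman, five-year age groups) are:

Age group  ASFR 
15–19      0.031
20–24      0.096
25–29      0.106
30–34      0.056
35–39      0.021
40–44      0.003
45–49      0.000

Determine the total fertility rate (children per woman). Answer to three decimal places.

1.565

Sum of ASFRs = 0.031 + 0.096 + 0.106 + 0.056 + 0.021 + 0.003 + 0.000 = 0.313
TFR = 5 × 0.313 = 1.565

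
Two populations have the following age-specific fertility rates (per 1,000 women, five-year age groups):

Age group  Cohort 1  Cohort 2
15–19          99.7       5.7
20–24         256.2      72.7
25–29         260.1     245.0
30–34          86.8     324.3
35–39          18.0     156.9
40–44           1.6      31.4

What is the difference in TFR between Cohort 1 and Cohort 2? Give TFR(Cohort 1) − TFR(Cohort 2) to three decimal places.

Cohort 1:
  Sum of ASFRs = 99.7 + 256.2 + 260.1 + 86.8 + 18.0 + 1.6 = 722.4
  TFR = 5 × 722.4 / 1000 = 3.612
Cohort 2:
  Sum of ASFRs = 5.7 + 72.7 + 245.0 + 324.3 + 156.9 + 31.4 = 836.0
  TFR = 5 × 836.0 / 1000 = 4.18
Difference = 3.612 − 4.18 = -0.568

-0.568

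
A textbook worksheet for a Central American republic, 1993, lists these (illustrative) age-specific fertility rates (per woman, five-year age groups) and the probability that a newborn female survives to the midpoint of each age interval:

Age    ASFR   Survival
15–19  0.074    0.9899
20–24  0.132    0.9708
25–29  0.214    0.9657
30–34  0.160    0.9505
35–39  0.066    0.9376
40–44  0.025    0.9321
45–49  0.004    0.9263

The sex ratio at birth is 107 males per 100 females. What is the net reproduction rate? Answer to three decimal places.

Proportion female at birth = 100 / (100 + 107) = 0.48309.
Each age group contributes 5 × ASFR × survival:
  15–19: 5 × 0.074 × 0.9899 = 0.36626
  20–24: 5 × 0.132 × 0.9708 = 0.64073
  25–29: 5 × 0.214 × 0.9657 = 1.03330
  30–34: 5 × 0.160 × 0.9505 = 0.76040
  35–39: 5 × 0.066 × 0.9376 = 0.30941
  40–44: 5 × 0.025 × 0.9321 = 0.11651
  45–49: 5 × 0.004 × 0.9263 = 0.01853
Sum = 3.24514
NRR = 0.48309 × 3.24514 = 1.56769

1.568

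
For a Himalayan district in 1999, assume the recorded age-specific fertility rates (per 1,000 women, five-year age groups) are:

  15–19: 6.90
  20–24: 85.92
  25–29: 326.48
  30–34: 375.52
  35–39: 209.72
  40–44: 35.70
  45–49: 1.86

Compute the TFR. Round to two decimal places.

Sum of ASFRs = 6.90 + 85.92 + 326.48 + 375.52 + 209.72 + 35.70 + 1.86 = 1042.10
TFR = 5 × 1042.10 / 1000 = 5.2105

5.21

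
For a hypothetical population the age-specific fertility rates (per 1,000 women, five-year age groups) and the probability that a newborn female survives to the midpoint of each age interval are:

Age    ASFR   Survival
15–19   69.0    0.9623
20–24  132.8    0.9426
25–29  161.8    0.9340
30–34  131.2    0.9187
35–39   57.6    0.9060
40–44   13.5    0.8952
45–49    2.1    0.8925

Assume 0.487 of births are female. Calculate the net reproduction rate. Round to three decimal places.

1.289

Proportion female at birth = 0.487.
Per-age-group product (5 × ASFR × survival probability):
  15–19: 5 × 69.0/1000 × 0.9623 = 0.33199
  20–24: 5 × 132.8/1000 × 0.9426 = 0.62589
  25–29: 5 × 161.8/1000 × 0.9340 = 0.75561
  30–34: 5 × 131.2/1000 × 0.9187 = 0.60267
  35–39: 5 × 57.6/1000 × 0.9060 = 0.26093
  40–44: 5 × 13.5/1000 × 0.8952 = 0.06043
  45–49: 5 × 2.1/1000 × 0.8925 = 0.00937
Sum = 2.64689
NRR = 0.487 × 2.64689 = 1.28904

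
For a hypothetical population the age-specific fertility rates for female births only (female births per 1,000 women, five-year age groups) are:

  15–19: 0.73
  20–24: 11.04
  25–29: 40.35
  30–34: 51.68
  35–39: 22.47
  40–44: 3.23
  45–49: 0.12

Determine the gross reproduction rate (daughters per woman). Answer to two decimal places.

0.65

Sum of female ASFRs = 0.73 + 11.04 + 40.35 + 51.68 + 22.47 + 3.23 + 0.12 = 129.62
GRR = 5 × 129.62 / 1000 = 0.6481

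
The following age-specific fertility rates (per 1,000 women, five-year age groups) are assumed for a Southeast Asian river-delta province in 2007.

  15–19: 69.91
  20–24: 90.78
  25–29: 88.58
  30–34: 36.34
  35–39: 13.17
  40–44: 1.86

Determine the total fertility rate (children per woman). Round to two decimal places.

Sum of ASFRs = 69.91 + 90.78 + 88.58 + 36.34 + 13.17 + 1.86 = 300.64
TFR = 5 × 300.64 / 1000 = 1.5032

1.50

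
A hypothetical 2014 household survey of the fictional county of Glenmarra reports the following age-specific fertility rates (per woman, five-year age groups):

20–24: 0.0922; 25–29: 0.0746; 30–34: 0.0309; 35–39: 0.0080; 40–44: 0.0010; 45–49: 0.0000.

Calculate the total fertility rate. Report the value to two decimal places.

Sum of ASFRs = 0.0922 + 0.0746 + 0.0309 + 0.0080 + 0.0010 + 0.0000 = 0.2067
TFR = 5 × 0.2067 = 1.0335

1.03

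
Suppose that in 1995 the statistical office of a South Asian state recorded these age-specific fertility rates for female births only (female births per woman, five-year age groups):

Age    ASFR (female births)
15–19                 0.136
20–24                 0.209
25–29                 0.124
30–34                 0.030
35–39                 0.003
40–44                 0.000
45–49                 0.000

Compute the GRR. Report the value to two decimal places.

2.51

Sum of female ASFRs = 0.136 + 0.209 + 0.124 + 0.030 + 0.003 + 0.000 + 0.000 = 0.502
GRR = 5 × 0.502 = 2.51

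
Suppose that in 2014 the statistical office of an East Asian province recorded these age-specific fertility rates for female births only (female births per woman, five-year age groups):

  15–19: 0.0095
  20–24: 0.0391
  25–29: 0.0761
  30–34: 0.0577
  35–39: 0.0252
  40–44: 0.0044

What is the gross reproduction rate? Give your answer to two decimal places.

Sum of female ASFRs = 0.0095 + 0.0391 + 0.0761 + 0.0577 + 0.0252 + 0.0044 = 0.2120
GRR = 5 × 0.2120 = 1.06

1.06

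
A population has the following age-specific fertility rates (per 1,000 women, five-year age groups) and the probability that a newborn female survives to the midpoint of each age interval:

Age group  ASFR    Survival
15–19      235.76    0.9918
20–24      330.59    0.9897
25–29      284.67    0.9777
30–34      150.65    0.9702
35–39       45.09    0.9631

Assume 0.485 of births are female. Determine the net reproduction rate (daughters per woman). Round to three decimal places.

2.495

Proportion female at birth = 0.485.
Each age group contributes 5 × ASFR × survival:
  15–19: 5 × 235.76/1000 × 0.9918 = 1.16913
  20–24: 5 × 330.59/1000 × 0.9897 = 1.63592
  25–29: 5 × 284.67/1000 × 0.9777 = 1.39161
  30–34: 5 × 150.65/1000 × 0.9702 = 0.73080
  35–39: 5 × 45.09/1000 × 0.9631 = 0.21713
Sum = 5.14459
NRR = 0.485 × 5.14459 = 2.49513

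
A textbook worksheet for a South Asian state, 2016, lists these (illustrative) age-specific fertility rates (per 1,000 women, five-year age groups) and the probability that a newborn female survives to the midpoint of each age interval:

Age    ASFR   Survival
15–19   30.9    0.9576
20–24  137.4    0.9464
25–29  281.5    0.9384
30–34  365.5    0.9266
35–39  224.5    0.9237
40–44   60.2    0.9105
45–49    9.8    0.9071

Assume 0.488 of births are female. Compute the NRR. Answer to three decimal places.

Proportion female at birth = 0.488.
Each age group contributes 5 × ASFR × survival:
  15–19: 5 × 30.9/1000 × 0.9576 = 0.14795
  20–24: 5 × 137.4/1000 × 0.9464 = 0.65018
  25–29: 5 × 281.5/1000 × 0.9384 = 1.32080
  30–34: 5 × 365.5/1000 × 0.9266 = 1.69336
  35–39: 5 × 224.5/1000 × 0.9237 = 1.03685
  40–44: 5 × 60.2/1000 × 0.9105 = 0.27406
  45–49: 5 × 9.8/1000 × 0.9071 = 0.04445
Sum = 5.16765
NRR = 0.488 × 5.16765 = 2.52181
An NRR exceeding 1 indicates intrinsic growth under these rates.

2.522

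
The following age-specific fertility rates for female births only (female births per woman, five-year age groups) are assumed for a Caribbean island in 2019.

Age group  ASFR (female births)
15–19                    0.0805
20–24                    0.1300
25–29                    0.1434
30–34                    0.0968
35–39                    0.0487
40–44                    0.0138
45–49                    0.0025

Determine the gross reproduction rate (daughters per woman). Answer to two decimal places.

2.58

Sum of female ASFRs = 0.0805 + 0.1300 + 0.1434 + 0.0968 + 0.0487 + 0.0138 + 0.0025 = 0.5157
GRR = 5 × 0.5157 = 2.5785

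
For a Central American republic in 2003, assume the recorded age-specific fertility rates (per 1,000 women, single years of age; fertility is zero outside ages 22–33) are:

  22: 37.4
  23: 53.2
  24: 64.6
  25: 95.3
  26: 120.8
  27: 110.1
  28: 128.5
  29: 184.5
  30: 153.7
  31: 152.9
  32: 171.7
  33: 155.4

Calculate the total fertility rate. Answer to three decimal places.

Sum of ASFRs = 37.4 + 53.2 + 64.6 + 95.3 + 120.8 + 110.1 + 128.5 + 184.5 + 153.7 + 152.9 + 171.7 + 155.4 = 1428.1
TFR = 1428.1 / 1000 = 1.4281

1.428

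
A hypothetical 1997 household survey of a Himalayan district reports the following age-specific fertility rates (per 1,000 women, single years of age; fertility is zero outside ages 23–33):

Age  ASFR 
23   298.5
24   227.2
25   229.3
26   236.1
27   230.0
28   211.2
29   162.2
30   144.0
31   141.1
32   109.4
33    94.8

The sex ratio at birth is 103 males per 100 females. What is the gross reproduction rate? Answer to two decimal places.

1.03

Proportion female at birth = 100 / (100 + 103) = 0.49261.
Sum of ASFRs = 298.5 + 227.2 + 229.3 + 236.1 + 230.0 + 211.2 + 162.2 + 144.0 + 141.1 + 109.4 + 94.8 = 2083.8
TFR = 2083.8 / 1000 = 2.0838
GRR = 0.49261 × 2.0838 = 1.02650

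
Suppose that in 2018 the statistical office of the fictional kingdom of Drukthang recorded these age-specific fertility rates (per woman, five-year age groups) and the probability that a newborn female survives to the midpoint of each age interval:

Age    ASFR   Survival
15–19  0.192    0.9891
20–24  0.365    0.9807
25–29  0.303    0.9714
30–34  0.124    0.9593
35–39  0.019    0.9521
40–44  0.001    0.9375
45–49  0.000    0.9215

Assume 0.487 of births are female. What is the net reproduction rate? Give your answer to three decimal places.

2.387

Proportion female at birth = 0.487.
Survival-weighted fertility by age (5·fₓ·Sₓ):
  15–19: 5 × 0.192 × 0.9891 = 0.94954
  20–24: 5 × 0.365 × 0.9807 = 1.78978
  25–29: 5 × 0.303 × 0.9714 = 1.47167
  30–34: 5 × 0.124 × 0.9593 = 0.59477
  35–39: 5 × 0.019 × 0.9521 = 0.09045
  40–44: 5 × 0.001 × 0.9375 = 0.00469
  45–49: 5 × 0.000 × 0.9215 = 0.00000
Sum = 4.90090
NRR = 0.487 × 4.90090 = 2.38674
An NRR exceeding 1 indicates intrinsic growth under these rates.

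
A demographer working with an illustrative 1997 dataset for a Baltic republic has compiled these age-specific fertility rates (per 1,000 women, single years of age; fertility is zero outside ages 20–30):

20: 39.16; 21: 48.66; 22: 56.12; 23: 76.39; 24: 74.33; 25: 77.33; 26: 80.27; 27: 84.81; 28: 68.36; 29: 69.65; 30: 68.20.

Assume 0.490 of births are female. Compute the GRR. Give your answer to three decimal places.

0.364

Proportion female at birth = 0.490.
Sum of ASFRs = 39.16 + 48.66 + 56.12 + 76.39 + 74.33 + 77.33 + 80.27 + 84.81 + 68.36 + 69.65 + 68.20 = 743.28
TFR = 743.28 / 1000 = 0.74328
GRR = 0.490 × 0.74328 = 0.36421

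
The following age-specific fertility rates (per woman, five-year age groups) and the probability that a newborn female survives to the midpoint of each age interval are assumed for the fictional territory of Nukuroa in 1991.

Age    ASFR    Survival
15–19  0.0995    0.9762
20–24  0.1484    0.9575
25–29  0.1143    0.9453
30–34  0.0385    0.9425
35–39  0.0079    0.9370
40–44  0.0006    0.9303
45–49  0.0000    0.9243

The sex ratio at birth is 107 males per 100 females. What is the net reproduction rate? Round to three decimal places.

0.946

Proportion female at birth = 100 / (100 + 107) = 0.48309.
Survival-weighted fertility by age (5·fₓ·Sₓ):
  15–19: 5 × 0.0995 × 0.9762 = 0.48566
  20–24: 5 × 0.1484 × 0.9575 = 0.71047
  25–29: 5 × 0.1143 × 0.9453 = 0.54024
  30–34: 5 × 0.0385 × 0.9425 = 0.18143
  35–39: 5 × 0.0079 × 0.9370 = 0.03701
  40–44: 5 × 0.0006 × 0.9303 = 0.00279
  45–49: 5 × 0.0000 × 0.9243 = 0.00000
Sum = 1.95760
NRR = 0.48309 × 1.95760 = 0.94570
NRR < 1, so the cohort does not fully replace itself.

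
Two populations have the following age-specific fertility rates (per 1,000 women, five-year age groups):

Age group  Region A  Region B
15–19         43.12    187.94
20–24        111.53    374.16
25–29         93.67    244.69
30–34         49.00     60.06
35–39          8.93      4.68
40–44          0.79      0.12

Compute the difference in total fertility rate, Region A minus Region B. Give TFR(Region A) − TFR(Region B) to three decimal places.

Region A:
  Sum of ASFRs = 43.12 + 111.53 + 93.67 + 49.00 + 8.93 + 0.79 = 307.04
  TFR = 5 × 307.04 / 1000 = 1.5352
Region B:
  Sum of ASFRs = 187.94 + 374.16 + 244.69 + 60.06 + 4.68 + 0.12 = 871.65
  TFR = 5 × 871.65 / 1000 = 4.35825
Difference = 1.5352 − 4.35825 = -2.82305

-2.823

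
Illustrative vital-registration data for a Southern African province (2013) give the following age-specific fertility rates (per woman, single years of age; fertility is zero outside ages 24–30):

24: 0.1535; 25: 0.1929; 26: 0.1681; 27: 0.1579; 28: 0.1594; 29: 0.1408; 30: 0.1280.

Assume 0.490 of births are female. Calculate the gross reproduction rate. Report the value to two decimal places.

Proportion female at birth = 0.490.
Sum of ASFRs = 0.1535 + 0.1929 + 0.1681 + 0.1579 + 0.1594 + 0.1408 + 0.1280 = 1.1006
TFR = 1.1006
GRR = 0.490 × 1.1006 = 0.53929

0.54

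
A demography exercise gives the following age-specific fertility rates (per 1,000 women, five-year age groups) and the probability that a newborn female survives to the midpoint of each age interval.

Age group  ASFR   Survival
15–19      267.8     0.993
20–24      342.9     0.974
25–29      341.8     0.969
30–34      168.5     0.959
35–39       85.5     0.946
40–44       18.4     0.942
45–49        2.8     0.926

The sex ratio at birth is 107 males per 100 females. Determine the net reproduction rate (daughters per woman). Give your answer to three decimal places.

2.883

Proportion female at birth = 100 / (100 + 107) = 0.48309.
Weighting each age-specific rate by interval width and survival:
  15–19: 5 × 267.8/1000 × 0.993 = 1.32963
  20–24: 5 × 342.9/1000 × 0.974 = 1.66992
  25–29: 5 × 341.8/1000 × 0.969 = 1.65602
  30–34: 5 × 168.5/1000 × 0.959 = 0.80796
  35–39: 5 × 85.5/1000 × 0.946 = 0.40442
  40–44: 5 × 18.4/1000 × 0.942 = 0.08666
  45–49: 5 × 2.8/1000 × 0.926 = 0.01296
Sum = 5.96757
NRR = 0.48309 × 5.96757 = 2.88287
NRR > 1, so each generation more than replaces itself.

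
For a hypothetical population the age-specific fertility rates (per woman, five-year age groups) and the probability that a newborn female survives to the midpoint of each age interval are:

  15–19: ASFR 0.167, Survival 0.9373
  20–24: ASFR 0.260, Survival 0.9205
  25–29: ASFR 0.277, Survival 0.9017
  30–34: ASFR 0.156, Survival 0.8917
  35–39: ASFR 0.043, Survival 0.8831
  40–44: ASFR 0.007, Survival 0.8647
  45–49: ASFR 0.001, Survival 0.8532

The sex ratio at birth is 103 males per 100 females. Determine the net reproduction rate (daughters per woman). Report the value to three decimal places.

2.043

Proportion female at birth = 100 / (100 + 103) = 0.49261.
Per-age-group product (5 × ASFR × survival probability):
  15–19: 5 × 0.167 × 0.9373 = 0.78265
  20–24: 5 × 0.260 × 0.9205 = 1.19665
  25–29: 5 × 0.277 × 0.9017 = 1.24885
  30–34: 5 × 0.156 × 0.8917 = 0.69553
  35–39: 5 × 0.043 × 0.8831 = 0.18987
  40–44: 5 × 0.007 × 0.8647 = 0.03026
  45–49: 5 × 0.001 × 0.8532 = 0.00427
Sum = 4.14808
NRR = 0.49261 × 4.14808 = 2.04339
NRR > 1, so each generation more than replaces itself.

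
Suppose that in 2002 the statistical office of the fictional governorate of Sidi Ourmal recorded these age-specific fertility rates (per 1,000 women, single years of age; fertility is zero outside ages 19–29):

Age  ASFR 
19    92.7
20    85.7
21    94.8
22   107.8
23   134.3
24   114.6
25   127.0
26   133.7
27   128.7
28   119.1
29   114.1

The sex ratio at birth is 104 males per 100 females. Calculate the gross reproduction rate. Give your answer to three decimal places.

Proportion female at birth = 100 / (100 + 104) = 0.49020.
Sum of ASFRs = 92.7 + 85.7 + 94.8 + 107.8 + 134.3 + 114.6 + 127.0 + 133.7 + 128.7 + 119.1 + 114.1 = 1252.5
TFR = 1252.5 / 1000 = 1.2525
GRR = 0.49020 × 1.2525 = 0.61398

0.614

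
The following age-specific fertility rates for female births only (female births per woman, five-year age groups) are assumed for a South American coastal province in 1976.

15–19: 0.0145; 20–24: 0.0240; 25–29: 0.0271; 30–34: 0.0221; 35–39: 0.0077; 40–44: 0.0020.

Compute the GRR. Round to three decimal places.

Sum of female ASFRs = 0.0145 + 0.0240 + 0.0271 + 0.0221 + 0.0077 + 0.0020 = 0.0974
GRR = 5 × 0.0974 = 0.487

0.487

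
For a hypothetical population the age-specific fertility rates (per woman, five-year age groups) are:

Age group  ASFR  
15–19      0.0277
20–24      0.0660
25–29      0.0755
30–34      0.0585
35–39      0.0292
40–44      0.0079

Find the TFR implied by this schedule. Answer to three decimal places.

1.324

Sum of ASFRs = 0.0277 + 0.0660 + 0.0755 + 0.0585 + 0.0292 + 0.0079 = 0.2648
TFR = 5 × 0.2648 = 1.324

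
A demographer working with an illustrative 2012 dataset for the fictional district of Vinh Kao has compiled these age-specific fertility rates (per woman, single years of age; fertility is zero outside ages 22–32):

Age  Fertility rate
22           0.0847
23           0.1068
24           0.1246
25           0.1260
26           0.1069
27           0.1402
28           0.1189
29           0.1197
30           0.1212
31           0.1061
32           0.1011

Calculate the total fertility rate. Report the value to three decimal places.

1.256

Sum of ASFRs = 0.0847 + 0.1068 + 0.1246 + 0.1260 + 0.1069 + 0.1402 + 0.1189 + 0.1197 + 0.1212 + 0.1061 + 0.1011 = 1.2562
TFR = 1.2562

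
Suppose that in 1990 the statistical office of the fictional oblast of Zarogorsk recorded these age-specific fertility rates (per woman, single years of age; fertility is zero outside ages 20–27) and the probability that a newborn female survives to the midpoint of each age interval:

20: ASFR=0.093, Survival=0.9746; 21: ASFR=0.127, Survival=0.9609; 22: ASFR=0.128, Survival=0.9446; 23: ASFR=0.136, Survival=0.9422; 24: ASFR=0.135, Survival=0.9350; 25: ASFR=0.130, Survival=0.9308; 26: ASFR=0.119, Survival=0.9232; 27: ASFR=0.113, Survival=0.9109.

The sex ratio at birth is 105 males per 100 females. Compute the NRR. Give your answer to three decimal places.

0.450

Proportion female at birth = 100 / (100 + 105) = 0.48780.
Survival-weighted fertility by age (1·fₓ·Sₓ):
  20: 1 × 0.093 × 0.9746 = 0.09064
  21: 1 × 0.127 × 0.9609 = 0.12203
  22: 1 × 0.128 × 0.9446 = 0.12091
  23: 1 × 0.136 × 0.9422 = 0.12814
  24: 1 × 0.135 × 0.9350 = 0.12623
  25: 1 × 0.130 × 0.9308 = 0.12100
  26: 1 × 0.119 × 0.9232 = 0.10986
  27: 1 × 0.113 × 0.9109 = 0.10293
Sum = 0.92174
NRR = 0.48780 × 0.92174 = 0.44962
An NRR under 1 implies long-run decline under these rates.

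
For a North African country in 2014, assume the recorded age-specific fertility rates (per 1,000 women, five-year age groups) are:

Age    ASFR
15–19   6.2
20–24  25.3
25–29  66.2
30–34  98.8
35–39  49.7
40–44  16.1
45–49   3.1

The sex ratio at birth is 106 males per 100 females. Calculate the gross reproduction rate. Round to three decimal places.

Proportion female at birth = 100 / (100 + 106) = 0.48544.
Sum of ASFRs = 6.2 + 25.3 + 66.2 + 98.8 + 49.7 + 16.1 + 3.1 = 265.4
TFR = 5 × 265.4 / 1000 = 1.327
GRR = 0.48544 × 1.327 = 0.64418

0.644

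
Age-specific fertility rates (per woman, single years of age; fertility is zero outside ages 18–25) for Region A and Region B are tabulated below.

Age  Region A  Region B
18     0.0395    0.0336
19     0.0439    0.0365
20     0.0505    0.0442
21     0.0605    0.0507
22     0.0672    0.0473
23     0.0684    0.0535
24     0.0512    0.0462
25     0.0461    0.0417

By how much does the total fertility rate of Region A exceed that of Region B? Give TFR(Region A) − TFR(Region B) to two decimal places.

Region A:
  Sum of ASFRs = 0.0395 + 0.0439 + 0.0505 + 0.0605 + 0.0672 + 0.0684 + 0.0512 + 0.0461 = 0.4273
  TFR = 0.4273
Region B:
  Sum of ASFRs = 0.0336 + 0.0365 + 0.0442 + 0.0507 + 0.0473 + 0.0535 + 0.0462 + 0.0417 = 0.3537
  TFR = 0.3537
Difference = 0.4273 − 0.3537 = 0.0736

0.07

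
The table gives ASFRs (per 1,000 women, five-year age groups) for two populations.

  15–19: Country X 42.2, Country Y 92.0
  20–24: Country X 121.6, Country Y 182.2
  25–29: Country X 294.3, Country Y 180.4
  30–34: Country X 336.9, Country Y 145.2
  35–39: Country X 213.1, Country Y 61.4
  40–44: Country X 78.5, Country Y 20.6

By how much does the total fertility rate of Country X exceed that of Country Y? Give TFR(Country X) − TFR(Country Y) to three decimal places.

2.024

Country X:
  Sum of ASFRs = 42.2 + 121.6 + 294.3 + 336.9 + 213.1 + 78.5 = 1086.6
  TFR = 5 × 1086.6 / 1000 = 5.433
Country Y:
  Sum of ASFRs = 92.0 + 182.2 + 180.4 + 145.2 + 61.4 + 20.6 = 681.8
  TFR = 5 × 681.8 / 1000 = 3.409
Difference = 5.433 − 3.409 = 2.024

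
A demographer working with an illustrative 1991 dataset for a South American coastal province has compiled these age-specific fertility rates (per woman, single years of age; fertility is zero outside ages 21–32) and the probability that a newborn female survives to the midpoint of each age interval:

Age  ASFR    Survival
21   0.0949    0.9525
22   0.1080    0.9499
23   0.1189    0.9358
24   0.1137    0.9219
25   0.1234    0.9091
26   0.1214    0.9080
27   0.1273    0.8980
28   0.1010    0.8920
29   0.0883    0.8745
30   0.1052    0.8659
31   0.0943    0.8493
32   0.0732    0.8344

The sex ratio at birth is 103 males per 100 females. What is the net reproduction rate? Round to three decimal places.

0.564

Proportion female at birth = 100 / (100 + 103) = 0.49261.
Weighting each age-specific rate by interval width and survival:
  21: 1 × 0.0949 × 0.9525 = 0.09039
  22: 1 × 0.1080 × 0.9499 = 0.10259
  23: 1 × 0.1189 × 0.9358 = 0.11127
  24: 1 × 0.1137 × 0.9219 = 0.10482
  25: 1 × 0.1234 × 0.9091 = 0.11218
  26: 1 × 0.1214 × 0.9080 = 0.11023
  27: 1 × 0.1273 × 0.8980 = 0.11432
  28: 1 × 0.1010 × 0.8920 = 0.09009
  29: 1 × 0.0883 × 0.8745 = 0.07722
  30: 1 × 0.1052 × 0.8659 = 0.09109
  31: 1 × 0.0943 × 0.8493 = 0.08009
  32: 1 × 0.0732 × 0.8344 = 0.06108
Sum = 1.14537
NRR = 0.49261 × 1.14537 = 0.56422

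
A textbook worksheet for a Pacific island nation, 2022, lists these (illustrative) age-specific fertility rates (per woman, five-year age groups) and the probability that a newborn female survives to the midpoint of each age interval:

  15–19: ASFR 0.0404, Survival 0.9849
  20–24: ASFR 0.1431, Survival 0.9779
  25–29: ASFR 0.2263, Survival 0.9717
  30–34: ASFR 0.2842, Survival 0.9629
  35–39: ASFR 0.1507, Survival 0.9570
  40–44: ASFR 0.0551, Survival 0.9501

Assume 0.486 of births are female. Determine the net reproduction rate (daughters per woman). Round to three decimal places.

Proportion female at birth = 0.486.
Weighting each age-specific rate by interval width and survival:
  15–19: 5 × 0.0404 × 0.9849 = 0.19895
  20–24: 5 × 0.1431 × 0.9779 = 0.69969
  25–29: 5 × 0.2263 × 0.9717 = 1.09948
  30–34: 5 × 0.2842 × 0.9629 = 1.36828
  35–39: 5 × 0.1507 × 0.9570 = 0.72110
  40–44: 5 × 0.0551 × 0.9501 = 0.26175
Sum = 4.34925
NRR = 0.486 × 4.34925 = 2.11374

2.114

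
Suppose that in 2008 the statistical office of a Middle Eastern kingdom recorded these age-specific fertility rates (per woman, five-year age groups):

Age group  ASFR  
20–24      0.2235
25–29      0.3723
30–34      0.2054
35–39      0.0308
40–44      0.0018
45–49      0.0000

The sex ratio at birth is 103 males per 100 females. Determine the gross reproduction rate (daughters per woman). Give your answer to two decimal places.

Proportion female at birth = 100 / (100 + 103) = 0.49261.
Sum of ASFRs = 0.2235 + 0.3723 + 0.2054 + 0.0308 + 0.0018 + 0.0000 = 0.8338
TFR = 5 × 0.8338 = 4.169
GRR = 0.49261 × 4.169 = 2.05369

2.05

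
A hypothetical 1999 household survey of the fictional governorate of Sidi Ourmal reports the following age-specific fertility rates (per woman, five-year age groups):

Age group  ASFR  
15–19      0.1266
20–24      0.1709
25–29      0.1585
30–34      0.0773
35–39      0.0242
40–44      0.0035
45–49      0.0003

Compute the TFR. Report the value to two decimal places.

Sum of ASFRs = 0.1266 + 0.1709 + 0.1585 + 0.0773 + 0.0242 + 0.0035 + 0.0003 = 0.5613
TFR = 5 × 0.5613 = 2.8065

2.81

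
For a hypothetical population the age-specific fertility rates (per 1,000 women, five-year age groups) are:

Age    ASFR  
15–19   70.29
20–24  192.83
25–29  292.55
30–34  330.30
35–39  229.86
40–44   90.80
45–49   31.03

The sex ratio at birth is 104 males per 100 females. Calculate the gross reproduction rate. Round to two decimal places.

3.03

Proportion female at birth = 100 / (100 + 104) = 0.49020.
Sum of ASFRs = 70.29 + 192.83 + 292.55 + 330.30 + 229.86 + 90.80 + 31.03 = 1237.66
TFR = 5 × 1237.66 / 1000 = 6.1883
GRR = 0.49020 × 6.1883 = 3.03350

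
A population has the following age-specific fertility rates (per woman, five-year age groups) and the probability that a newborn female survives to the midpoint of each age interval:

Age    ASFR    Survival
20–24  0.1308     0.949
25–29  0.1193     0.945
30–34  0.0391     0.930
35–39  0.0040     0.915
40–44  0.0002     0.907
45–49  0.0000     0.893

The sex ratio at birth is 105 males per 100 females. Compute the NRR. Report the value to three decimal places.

0.676

Proportion female at birth = 100 / (100 + 105) = 0.48780.
Each age group contributes 5 × ASFR × survival:
  20–24: 5 × 0.1308 × 0.949 = 0.62065
  25–29: 5 × 0.1193 × 0.945 = 0.56369
  30–34: 5 × 0.0391 × 0.930 = 0.18182
  35–39: 5 × 0.0040 × 0.915 = 0.01830
  40–44: 5 × 0.0002 × 0.907 = 0.00091
  45–49: 5 × 0.0000 × 0.893 = 0.00000
Sum = 1.38537
NRR = 0.48780 × 1.38537 = 0.67578
An NRR under 1 implies long-run decline under these rates.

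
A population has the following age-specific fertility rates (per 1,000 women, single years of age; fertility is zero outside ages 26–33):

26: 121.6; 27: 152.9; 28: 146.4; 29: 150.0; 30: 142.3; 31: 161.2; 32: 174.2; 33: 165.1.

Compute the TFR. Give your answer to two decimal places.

1.21

Sum of ASFRs = 121.6 + 152.9 + 146.4 + 150.0 + 142.3 + 161.2 + 174.2 + 165.1 = 1213.7
TFR = 1213.7 / 1000 = 1.2137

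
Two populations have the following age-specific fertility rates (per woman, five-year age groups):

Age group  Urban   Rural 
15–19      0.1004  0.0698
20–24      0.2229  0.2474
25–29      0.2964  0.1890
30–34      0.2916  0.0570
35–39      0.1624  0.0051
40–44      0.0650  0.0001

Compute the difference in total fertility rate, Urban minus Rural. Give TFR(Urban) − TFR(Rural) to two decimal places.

2.85

Urban:
  Sum of ASFRs = 0.1004 + 0.2229 + 0.2964 + 0.2916 + 0.1624 + 0.0650 = 1.1387
  TFR = 5 × 1.1387 = 5.6935
Rural:
  Sum of ASFRs = 0.0698 + 0.2474 + 0.1890 + 0.0570 + 0.0051 + 0.0001 = 0.5684
  TFR = 5 × 0.5684 = 2.842
Difference = 5.6935 − 2.842 = 2.8515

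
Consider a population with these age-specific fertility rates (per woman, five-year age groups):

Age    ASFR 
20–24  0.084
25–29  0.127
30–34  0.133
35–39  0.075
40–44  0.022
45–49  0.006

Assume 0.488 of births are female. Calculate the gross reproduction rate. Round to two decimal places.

Proportion female at birth = 0.488.
Sum of ASFRs = 0.084 + 0.127 + 0.133 + 0.075 + 0.022 + 0.006 = 0.447
TFR = 5 × 0.447 = 2.235
GRR = 0.488 × 2.235 = 1.09068

1.09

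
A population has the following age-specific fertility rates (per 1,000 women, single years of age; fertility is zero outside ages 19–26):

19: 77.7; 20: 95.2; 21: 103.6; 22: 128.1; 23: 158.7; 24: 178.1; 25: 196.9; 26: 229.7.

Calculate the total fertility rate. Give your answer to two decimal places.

Sum of ASFRs = 77.7 + 95.2 + 103.6 + 128.1 + 158.7 + 178.1 + 196.9 + 229.7 = 1168.0
TFR = 1168.0 / 1000 = 1.168

1.17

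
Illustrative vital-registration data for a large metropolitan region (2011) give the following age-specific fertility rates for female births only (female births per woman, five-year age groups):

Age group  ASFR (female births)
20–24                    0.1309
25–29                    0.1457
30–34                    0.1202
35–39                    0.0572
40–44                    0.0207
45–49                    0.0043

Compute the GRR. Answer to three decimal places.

Sum of female ASFRs = 0.1309 + 0.1457 + 0.1202 + 0.0572 + 0.0207 + 0.0043 = 0.4790
GRR = 5 × 0.4790 = 2.395

2.395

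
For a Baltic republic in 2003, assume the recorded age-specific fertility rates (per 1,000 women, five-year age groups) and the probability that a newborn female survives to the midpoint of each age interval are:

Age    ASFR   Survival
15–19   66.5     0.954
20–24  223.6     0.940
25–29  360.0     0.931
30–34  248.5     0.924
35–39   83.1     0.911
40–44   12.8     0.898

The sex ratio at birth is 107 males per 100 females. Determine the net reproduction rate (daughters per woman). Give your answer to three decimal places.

2.236

Proportion female at birth = 100 / (100 + 107) = 0.48309.
Each age group contributes 5 × ASFR × survival:
  15–19: 5 × 66.5/1000 × 0.954 = 0.31721
  20–24: 5 × 223.6/1000 × 0.940 = 1.05092
  25–29: 5 × 360.0/1000 × 0.931 = 1.67580
  30–34: 5 × 248.5/1000 × 0.924 = 1.14807
  35–39: 5 × 83.1/1000 × 0.911 = 0.37852
  40–44: 5 × 12.8/1000 × 0.898 = 0.05747
Sum = 4.62799
NRR = 0.48309 × 4.62799 = 2.23574
NRR > 1, so each generation more than replaces itself.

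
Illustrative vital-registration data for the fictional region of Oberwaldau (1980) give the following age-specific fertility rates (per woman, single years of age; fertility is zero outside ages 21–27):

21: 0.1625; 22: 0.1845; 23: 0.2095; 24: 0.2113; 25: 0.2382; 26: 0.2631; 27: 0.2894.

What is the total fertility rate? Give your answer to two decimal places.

Sum of ASFRs = 0.1625 + 0.1845 + 0.2095 + 0.2113 + 0.2382 + 0.2631 + 0.2894 = 1.5585
TFR = 1.5585

1.56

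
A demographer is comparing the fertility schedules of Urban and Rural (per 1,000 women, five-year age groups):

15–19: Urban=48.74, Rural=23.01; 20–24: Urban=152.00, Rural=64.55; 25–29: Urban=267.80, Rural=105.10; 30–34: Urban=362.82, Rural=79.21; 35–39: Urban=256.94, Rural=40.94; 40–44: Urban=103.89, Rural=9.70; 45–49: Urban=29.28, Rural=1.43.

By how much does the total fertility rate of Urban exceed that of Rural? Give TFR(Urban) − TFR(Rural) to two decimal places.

Urban:
  Sum of ASFRs = 48.74 + 152.00 + 267.80 + 362.82 + 256.94 + 103.89 + 29.28 = 1221.47
  TFR = 5 × 1221.47 / 1000 = 6.10735
Rural:
  Sum of ASFRs = 23.01 + 64.55 + 105.10 + 79.21 + 40.94 + 9.70 + 1.43 = 323.94
  TFR = 5 × 323.94 / 1000 = 1.6197
Difference = 6.10735 − 1.6197 = 4.48765

4.49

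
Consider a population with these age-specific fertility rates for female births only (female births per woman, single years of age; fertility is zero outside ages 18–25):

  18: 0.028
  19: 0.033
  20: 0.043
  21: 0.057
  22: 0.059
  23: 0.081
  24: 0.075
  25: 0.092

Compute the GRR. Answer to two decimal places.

0.47

Sum of female ASFRs = 0.028 + 0.033 + 0.043 + 0.057 + 0.059 + 0.081 + 0.075 + 0.092 = 0.468
GRR = 0.468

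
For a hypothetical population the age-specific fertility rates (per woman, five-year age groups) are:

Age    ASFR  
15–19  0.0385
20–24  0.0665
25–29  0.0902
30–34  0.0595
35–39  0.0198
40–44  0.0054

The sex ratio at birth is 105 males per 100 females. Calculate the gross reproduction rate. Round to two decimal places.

Proportion female at birth = 100 / (100 + 105) = 0.48780.
Sum of ASFRs = 0.0385 + 0.0665 + 0.0902 + 0.0595 + 0.0198 + 0.0054 = 0.2799
TFR = 5 × 0.2799 = 1.3995
GRR = 0.48780 × 1.3995 = 0.68268

0.68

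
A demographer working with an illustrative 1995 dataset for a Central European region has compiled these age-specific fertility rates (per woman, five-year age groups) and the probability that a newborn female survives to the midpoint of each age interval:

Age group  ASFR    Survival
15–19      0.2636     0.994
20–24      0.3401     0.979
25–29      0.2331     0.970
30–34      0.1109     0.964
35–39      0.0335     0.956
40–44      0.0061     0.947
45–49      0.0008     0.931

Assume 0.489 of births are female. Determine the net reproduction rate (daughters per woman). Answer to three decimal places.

2.363

Proportion female at birth = 0.489.
Each age group contributes 5 × ASFR × survival:
  15–19: 5 × 0.2636 × 0.994 = 1.31009
  20–24: 5 × 0.3401 × 0.979 = 1.66479
  25–29: 5 × 0.2331 × 0.970 = 1.13054
  30–34: 5 × 0.1109 × 0.964 = 0.53454
  35–39: 5 × 0.0335 × 0.956 = 0.16013
  40–44: 5 × 0.0061 × 0.947 = 0.02888
  45–49: 5 × 0.0008 × 0.931 = 0.00372
Sum = 4.83269
NRR = 0.489 × 4.83269 = 2.36319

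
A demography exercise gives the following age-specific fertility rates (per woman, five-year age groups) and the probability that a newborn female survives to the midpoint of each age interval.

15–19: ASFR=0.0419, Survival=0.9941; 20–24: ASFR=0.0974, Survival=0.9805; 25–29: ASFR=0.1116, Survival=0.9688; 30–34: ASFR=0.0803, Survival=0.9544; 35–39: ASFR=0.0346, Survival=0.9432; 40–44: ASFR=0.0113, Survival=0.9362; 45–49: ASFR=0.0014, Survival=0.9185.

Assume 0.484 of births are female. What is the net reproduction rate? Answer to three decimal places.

Proportion female at birth = 0.484.
Per-age-group product (5 × ASFR × survival probability):
  15–19: 5 × 0.0419 × 0.9941 = 0.20826
  20–24: 5 × 0.0974 × 0.9805 = 0.47750
  25–29: 5 × 0.1116 × 0.9688 = 0.54059
  30–34: 5 × 0.0803 × 0.9544 = 0.38319
  35–39: 5 × 0.0346 × 0.9432 = 0.16317
  40–44: 5 × 0.0113 × 0.9362 = 0.05290
  45–49: 5 × 0.0014 × 0.9185 = 0.00643
Sum = 1.83204
NRR = 0.484 × 1.83204 = 0.88671
An NRR under 1 implies long-run decline under these rates.

0.887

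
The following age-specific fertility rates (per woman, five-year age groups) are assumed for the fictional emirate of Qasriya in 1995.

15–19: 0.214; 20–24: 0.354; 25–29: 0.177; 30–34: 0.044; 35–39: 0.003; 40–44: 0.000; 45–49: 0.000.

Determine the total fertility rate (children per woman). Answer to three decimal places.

Sum of ASFRs = 0.214 + 0.354 + 0.177 + 0.044 + 0.003 + 0.000 + 0.000 = 0.792
TFR = 5 × 0.792 = 3.96

3.960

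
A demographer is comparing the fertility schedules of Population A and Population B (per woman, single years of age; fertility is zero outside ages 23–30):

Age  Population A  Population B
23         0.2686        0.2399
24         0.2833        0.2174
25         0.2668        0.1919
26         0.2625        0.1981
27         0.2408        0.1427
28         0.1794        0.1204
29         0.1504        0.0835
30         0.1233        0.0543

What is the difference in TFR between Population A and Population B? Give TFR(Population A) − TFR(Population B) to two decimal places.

0.53

Population A:
  Sum of ASFRs = 0.2686 + 0.2833 + 0.2668 + 0.2625 + 0.2408 + 0.1794 + 0.1504 + 0.1233 = 1.7751
  TFR = 1.7751
Population B:
  Sum of ASFRs = 0.2399 + 0.2174 + 0.1919 + 0.1981 + 0.1427 + 0.1204 + 0.0835 + 0.0543 = 1.2482
  TFR = 1.2482
Difference = 1.7751 − 1.2482 = 0.5269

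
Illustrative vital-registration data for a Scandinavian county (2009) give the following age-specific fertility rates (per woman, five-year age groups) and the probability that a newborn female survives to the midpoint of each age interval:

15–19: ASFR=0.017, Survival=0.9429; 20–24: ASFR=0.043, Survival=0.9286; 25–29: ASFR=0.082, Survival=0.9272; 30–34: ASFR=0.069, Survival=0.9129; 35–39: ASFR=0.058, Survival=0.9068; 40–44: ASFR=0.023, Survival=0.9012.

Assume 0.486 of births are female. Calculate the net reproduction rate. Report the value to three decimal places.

Proportion female at birth = 0.486.
Each age group contributes 5 × ASFR × survival:
  15–19: 5 × 0.017 × 0.9429 = 0.08015
  20–24: 5 × 0.043 × 0.9286 = 0.19965
  25–29: 5 × 0.082 × 0.9272 = 0.38015
  30–34: 5 × 0.069 × 0.9129 = 0.31495
  35–39: 5 × 0.058 × 0.9068 = 0.26297
  40–44: 5 × 0.023 × 0.9012 = 0.10364
Sum = 1.34151
NRR = 0.486 × 1.34151 = 0.65197
NRR < 1, so the cohort does not fully replace itself.

0.652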